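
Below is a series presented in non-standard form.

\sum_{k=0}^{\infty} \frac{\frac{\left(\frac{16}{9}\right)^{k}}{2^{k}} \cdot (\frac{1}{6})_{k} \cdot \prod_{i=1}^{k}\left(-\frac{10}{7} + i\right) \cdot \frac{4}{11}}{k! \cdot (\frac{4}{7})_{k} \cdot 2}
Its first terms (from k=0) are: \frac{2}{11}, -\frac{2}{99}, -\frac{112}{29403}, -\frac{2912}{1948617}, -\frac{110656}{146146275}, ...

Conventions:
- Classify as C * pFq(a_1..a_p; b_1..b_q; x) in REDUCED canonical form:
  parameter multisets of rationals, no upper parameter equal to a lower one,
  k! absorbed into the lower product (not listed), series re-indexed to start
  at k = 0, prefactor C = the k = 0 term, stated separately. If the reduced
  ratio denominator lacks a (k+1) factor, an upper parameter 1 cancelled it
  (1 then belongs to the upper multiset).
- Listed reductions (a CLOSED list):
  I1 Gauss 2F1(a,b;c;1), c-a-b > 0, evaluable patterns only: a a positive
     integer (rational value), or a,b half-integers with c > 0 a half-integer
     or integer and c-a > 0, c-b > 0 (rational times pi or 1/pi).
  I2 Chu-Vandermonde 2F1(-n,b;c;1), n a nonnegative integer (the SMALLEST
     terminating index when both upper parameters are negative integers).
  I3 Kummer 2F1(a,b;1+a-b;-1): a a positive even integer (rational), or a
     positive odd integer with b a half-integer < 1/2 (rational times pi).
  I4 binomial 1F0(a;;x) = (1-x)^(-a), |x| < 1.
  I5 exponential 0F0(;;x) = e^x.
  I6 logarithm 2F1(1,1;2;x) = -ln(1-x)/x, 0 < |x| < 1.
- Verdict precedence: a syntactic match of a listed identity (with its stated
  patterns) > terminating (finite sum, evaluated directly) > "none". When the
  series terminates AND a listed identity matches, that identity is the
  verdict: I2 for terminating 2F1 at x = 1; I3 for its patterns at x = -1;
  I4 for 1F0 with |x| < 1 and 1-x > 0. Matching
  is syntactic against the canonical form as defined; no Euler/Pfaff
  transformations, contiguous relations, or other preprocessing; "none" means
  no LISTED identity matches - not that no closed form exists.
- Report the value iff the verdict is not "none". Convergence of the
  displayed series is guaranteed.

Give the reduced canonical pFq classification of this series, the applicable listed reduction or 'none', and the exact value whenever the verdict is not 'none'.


At argument \frac{8}{9}: a 2F1 with upper {-\frac{3}{7}, \frac{1}{6}}, lower {\frac{4}{7}}, scaled by C = \frac{2}{11}. Verdict: no listed reduction: x = \frac{8}{9} and upper {-\frac{3}{7}, \frac{1}{6}} fail every I1-I6 pattern.

Key observation: from the first term \frac{2}{11}: the running product (C = 2/11, x = 8/9) telescopes to a rising factorial.
Consecutive-term ratio: r(k) = \frac{8}{9} * (k-\frac{3}{7}) (k+\frac{1}{6}) / [(k+\frac{4}{7}) (k+1)] - rational; roots negated = parameters, x = \frac{8}{9}, C = \frac{2}{11}.


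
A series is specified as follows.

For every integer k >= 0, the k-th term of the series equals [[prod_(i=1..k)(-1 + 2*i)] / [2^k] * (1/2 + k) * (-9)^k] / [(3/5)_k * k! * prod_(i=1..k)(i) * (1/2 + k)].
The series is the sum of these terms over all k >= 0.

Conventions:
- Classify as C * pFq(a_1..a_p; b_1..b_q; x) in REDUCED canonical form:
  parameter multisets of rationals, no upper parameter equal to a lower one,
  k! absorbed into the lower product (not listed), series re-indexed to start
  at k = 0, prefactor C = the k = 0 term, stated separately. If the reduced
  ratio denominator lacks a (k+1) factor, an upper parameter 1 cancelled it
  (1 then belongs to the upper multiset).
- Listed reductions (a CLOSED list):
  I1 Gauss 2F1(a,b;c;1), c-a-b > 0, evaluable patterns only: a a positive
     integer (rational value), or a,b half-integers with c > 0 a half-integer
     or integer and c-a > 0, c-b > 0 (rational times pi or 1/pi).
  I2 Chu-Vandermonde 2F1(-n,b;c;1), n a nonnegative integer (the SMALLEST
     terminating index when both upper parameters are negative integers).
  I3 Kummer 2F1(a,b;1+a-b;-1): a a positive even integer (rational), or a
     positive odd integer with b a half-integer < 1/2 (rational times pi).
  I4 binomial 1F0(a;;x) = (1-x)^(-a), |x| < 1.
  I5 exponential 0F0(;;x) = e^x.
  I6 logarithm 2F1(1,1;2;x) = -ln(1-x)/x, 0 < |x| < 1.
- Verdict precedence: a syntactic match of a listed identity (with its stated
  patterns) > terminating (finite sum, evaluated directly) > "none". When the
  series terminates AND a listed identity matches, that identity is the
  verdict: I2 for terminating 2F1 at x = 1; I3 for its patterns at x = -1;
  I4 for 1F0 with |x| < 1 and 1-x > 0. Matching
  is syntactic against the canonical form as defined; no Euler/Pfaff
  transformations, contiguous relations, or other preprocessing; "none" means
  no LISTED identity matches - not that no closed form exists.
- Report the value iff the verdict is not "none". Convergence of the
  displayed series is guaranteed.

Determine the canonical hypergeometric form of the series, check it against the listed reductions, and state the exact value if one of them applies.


First insight: from the first term 1: k + 1/2 divides numerator and denominator alike; C = 1 after cancelling.
Ratio: r(k) = (-9) * (k+1/2) / [(k+3/5) (k+1) (k+1)] - rational in k, leading ratio (-9); with t_0 = 1, classification follows.

At argument -9: a 1F2 with upper {1/2}, lower {3/5, 1}, scaled by C = 1. Verdict: none (x = -9): each listed identity misses the multisets {1/2} ; {3/5, 1}.


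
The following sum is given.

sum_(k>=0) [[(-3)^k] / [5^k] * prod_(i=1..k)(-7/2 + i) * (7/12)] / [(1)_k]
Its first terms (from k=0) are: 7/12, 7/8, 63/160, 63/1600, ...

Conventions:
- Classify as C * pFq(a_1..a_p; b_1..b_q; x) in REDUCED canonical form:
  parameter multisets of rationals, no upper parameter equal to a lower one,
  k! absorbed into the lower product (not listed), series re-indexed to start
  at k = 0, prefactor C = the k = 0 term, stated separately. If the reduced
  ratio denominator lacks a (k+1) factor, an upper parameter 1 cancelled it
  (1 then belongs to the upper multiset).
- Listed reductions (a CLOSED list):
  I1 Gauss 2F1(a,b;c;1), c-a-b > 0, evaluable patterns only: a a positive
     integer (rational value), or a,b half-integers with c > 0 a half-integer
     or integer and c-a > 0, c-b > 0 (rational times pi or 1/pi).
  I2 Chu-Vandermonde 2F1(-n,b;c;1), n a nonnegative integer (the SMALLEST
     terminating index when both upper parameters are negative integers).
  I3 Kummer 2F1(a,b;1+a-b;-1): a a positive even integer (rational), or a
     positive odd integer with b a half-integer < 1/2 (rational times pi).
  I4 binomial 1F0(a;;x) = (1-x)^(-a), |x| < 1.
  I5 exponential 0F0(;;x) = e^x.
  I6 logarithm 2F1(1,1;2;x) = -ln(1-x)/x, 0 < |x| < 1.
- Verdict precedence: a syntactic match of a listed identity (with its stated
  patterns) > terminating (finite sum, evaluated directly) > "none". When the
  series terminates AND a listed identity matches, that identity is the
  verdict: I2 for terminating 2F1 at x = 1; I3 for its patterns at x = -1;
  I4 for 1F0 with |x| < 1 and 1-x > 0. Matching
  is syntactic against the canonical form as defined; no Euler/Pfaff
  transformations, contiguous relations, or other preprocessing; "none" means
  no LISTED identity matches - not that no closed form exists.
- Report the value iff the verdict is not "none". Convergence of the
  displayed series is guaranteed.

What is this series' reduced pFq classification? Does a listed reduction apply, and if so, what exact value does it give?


Structural cue: t_0 = 7/12 here, and the two geometric factors (C = 7/12, x = -3/5) combine into one argument.
Step ratio: r(k) = (-3/5) * (k-5/2) / [(k+1)] - rational; roots negated = parameters, x = (-3/5), C = 7/12.

This is 7/12 * 1F0(-5/2; -; -3/5) in reduced canonical form. Verdict: the binomial series (I4) matches (the 1F0 binomial series: exponent 5/2, x = -3/5). Hence: (7/12) * (8/5)^(5/2).


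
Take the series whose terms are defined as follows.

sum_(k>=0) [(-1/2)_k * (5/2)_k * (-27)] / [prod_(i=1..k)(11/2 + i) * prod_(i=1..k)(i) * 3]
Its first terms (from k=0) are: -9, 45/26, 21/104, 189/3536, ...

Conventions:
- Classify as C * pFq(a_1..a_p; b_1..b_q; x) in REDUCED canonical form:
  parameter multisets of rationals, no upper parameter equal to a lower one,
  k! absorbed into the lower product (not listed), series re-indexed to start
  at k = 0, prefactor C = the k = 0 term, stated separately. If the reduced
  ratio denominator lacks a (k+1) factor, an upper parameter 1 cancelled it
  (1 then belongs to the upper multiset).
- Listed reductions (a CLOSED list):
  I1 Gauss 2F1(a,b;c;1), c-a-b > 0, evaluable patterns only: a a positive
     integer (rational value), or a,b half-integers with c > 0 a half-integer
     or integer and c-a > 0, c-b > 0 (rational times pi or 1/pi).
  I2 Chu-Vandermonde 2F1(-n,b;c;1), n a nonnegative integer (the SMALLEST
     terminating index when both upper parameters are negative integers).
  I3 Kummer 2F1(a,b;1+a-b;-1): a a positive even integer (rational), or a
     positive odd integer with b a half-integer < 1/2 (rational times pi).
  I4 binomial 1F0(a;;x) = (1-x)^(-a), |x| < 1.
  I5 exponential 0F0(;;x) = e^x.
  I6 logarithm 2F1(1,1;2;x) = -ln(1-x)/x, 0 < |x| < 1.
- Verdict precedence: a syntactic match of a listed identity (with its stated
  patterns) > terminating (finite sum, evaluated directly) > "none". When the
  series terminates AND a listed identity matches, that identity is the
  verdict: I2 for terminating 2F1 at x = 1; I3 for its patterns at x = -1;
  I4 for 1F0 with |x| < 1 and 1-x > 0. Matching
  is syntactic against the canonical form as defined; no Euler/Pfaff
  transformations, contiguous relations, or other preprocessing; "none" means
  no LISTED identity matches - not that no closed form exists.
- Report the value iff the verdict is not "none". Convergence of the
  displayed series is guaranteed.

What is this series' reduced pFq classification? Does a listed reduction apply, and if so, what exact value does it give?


Key step: t_0 = -9 here, and the lower running product (C = -9) is a rising factorial.
Step ratio: r(k) = 1 * (k-1/2) (k+5/2) / [(k+13/2) (k+1)] - rational in k, leading ratio 1; with t_0 = -9, classification follows.

Classification (C = -9): 2F1 with upper {-1/2, 5/2}, lower {13/2}, argument x = 1. Verdict: this is Gauss's theorem I1 (half-integer case) (x = 1; upper {-1/2, 5/2} half-integers, c = 13/2 in the evaluable pattern). Hence: (-72765/32768) * pi.


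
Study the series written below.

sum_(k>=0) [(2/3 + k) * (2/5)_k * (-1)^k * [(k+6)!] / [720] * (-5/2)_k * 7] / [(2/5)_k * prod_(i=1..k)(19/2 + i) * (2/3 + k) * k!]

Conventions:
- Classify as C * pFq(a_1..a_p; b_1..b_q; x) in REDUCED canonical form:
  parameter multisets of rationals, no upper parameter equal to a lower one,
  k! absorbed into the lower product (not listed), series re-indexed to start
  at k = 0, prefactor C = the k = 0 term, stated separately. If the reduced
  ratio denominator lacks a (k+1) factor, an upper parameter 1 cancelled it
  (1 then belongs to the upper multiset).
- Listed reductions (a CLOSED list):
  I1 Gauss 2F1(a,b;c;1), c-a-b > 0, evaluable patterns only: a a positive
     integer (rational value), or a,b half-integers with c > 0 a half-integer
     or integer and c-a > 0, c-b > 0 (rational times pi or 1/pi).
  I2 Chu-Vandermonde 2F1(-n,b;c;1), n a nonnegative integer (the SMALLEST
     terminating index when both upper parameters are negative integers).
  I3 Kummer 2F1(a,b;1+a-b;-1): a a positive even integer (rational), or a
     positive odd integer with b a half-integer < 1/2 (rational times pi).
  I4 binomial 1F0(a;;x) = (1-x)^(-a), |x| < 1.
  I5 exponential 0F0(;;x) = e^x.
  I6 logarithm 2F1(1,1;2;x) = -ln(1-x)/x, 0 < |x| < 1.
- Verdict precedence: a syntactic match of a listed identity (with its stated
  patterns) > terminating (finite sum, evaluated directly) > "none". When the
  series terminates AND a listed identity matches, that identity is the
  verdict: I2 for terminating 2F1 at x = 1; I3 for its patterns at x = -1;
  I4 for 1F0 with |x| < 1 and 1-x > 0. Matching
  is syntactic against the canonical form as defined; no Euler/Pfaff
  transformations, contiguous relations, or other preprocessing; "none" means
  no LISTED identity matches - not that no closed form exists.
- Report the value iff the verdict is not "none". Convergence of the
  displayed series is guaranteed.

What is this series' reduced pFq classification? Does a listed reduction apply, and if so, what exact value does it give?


This is 7 * 2F1(-5/2, 7; 21/2; -1) in reduced canonical form. Verdict at x = -1: Kummer (I3) matches (x = -1; c = 21/2 equals 1+a-b for upper {-5/2, 7}: listed pattern). Exact value: (33948915/4194304) * pi.

First insight: t_0 = 7 here, and the parameter 2/5 appears in both the upper and lower lists and cancels (alongside the other common factor).
Step ratio: r(k) = (-1) * (k-5/2) (k+7) / [(k+21/2) (k+1)] - rational in k, leading ratio (-1); with t_0 = 7, classification follows.


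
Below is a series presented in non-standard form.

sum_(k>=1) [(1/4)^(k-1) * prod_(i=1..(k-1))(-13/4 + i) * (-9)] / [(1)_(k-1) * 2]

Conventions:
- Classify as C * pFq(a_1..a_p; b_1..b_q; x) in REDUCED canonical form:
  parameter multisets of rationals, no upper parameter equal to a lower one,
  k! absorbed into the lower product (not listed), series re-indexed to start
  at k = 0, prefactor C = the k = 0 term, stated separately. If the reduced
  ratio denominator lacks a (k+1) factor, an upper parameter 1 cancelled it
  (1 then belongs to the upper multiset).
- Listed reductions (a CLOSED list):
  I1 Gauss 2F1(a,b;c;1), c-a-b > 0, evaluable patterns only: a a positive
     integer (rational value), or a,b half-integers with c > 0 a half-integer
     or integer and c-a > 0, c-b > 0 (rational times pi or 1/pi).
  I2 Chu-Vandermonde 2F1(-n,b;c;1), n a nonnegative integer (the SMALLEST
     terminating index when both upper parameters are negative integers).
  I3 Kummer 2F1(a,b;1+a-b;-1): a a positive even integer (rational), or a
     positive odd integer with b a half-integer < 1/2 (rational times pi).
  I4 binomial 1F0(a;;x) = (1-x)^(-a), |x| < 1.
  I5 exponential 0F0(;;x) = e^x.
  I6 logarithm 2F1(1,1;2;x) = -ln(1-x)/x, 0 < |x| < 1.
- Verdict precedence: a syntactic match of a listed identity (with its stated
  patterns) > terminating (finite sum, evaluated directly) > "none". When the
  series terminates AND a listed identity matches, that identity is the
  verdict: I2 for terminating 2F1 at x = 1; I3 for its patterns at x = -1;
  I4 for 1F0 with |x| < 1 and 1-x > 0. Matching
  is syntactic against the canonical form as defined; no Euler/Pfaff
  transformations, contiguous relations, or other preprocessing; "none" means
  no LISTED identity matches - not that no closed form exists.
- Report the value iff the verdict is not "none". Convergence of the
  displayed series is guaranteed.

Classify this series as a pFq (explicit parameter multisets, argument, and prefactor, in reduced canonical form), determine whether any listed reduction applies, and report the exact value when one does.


At argument 1/4: a 1F0 with upper {-9/4}, lower {-}, scaled by C = -9/2. Verdict (x = 1/4): the binomial series (I4) applies (the 1F0 binomial series: exponent 9/4, x = 1/4). Hence: (-9/2) * (3/4)^(9/4).

First insight: t_0 being -9/2, (1)_k (prefactor -9/2) is k! itself.
Adjacent-term ratio: r(k) = (1/4) * (k-9/4) / [(k+1)] - rational in k, leading ratio (1/4); with t_0 = -9/2, classification follows.


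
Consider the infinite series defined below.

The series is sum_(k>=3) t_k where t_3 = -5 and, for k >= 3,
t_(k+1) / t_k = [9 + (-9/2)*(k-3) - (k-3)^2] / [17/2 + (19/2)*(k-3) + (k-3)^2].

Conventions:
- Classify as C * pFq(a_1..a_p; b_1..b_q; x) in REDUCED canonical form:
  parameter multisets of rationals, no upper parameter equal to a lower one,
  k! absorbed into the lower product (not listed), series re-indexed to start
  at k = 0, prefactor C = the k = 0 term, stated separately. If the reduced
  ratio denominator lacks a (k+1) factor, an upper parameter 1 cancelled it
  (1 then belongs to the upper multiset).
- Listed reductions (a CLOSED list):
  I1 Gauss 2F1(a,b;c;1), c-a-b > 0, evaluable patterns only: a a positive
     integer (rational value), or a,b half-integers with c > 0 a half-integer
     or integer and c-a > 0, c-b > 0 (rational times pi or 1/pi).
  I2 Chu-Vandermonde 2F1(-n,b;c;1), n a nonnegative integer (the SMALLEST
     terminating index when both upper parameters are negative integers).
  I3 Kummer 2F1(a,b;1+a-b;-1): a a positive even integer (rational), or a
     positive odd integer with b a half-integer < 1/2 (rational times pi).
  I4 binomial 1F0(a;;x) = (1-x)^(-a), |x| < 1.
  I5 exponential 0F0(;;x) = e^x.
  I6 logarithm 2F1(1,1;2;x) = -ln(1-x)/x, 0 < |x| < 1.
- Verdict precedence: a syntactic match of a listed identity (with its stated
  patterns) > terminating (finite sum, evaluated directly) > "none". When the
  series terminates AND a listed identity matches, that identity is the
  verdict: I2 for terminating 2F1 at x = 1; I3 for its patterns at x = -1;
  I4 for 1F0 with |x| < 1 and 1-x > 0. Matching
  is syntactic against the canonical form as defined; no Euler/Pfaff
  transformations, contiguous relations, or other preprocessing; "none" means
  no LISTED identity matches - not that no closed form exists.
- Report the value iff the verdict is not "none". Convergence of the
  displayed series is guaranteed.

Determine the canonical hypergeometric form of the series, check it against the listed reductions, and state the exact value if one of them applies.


Classification (C = -5): 2F1 with upper {-3/2, 6}, lower {17/2}, argument x = -1. Verdict: this is Kummer (I3) (x = -1; c = 17/2 equals 1+a-b for upper {-3/2, 6}: listed pattern). Sum: -715/64.

Key observation: x = (-1) and roots of the ratio polynomials (C = -5) are the negated parameters.
Ratio: r(k) = (-1) * (k-3/2) (k+6) / [(k+17/2) (k+1)] ; factor over Q: parameters, x = (-1), and C = -5.


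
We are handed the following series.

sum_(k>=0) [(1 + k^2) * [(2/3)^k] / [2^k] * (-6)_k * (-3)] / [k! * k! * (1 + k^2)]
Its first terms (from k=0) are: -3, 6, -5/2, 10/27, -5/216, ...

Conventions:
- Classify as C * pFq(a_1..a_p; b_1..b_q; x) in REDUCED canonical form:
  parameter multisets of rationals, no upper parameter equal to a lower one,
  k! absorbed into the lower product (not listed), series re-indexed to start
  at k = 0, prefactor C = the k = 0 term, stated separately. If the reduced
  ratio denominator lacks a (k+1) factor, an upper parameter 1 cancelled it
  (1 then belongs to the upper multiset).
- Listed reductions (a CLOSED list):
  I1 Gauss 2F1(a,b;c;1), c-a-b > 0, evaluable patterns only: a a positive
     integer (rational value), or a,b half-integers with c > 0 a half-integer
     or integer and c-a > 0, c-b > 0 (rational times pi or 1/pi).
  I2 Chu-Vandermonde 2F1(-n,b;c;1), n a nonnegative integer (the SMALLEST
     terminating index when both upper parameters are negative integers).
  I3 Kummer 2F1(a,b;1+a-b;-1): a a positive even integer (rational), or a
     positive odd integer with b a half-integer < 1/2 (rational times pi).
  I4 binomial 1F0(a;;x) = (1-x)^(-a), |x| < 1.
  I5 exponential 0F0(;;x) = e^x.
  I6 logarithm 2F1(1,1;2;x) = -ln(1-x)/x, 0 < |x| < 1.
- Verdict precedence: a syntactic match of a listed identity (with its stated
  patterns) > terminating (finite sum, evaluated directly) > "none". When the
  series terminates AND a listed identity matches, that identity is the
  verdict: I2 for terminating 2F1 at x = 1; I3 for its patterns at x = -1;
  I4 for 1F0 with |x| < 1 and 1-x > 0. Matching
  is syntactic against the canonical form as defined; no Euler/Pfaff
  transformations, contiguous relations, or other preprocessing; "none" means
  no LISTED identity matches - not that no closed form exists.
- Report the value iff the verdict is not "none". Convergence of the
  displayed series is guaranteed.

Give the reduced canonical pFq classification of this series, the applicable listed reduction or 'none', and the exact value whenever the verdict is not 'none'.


Key observation: with t_0 = -3, the factor k^2 + 1 cancels (top and bottom), leaving C = -3.
Term ratio: r(k) = (1/3) * (k-6) / [(k+1) (k+1)] - poly over poly, x = (1/3) from leading terms; C = -3 at k = 0.

The series (x = 1/3) is 1F1: upper {-6}, lower {1}, prefactor -3. Verdict: terminating (-6 upstairs). 7 nonzero terms in all; added directly. Value: 148337/174960.


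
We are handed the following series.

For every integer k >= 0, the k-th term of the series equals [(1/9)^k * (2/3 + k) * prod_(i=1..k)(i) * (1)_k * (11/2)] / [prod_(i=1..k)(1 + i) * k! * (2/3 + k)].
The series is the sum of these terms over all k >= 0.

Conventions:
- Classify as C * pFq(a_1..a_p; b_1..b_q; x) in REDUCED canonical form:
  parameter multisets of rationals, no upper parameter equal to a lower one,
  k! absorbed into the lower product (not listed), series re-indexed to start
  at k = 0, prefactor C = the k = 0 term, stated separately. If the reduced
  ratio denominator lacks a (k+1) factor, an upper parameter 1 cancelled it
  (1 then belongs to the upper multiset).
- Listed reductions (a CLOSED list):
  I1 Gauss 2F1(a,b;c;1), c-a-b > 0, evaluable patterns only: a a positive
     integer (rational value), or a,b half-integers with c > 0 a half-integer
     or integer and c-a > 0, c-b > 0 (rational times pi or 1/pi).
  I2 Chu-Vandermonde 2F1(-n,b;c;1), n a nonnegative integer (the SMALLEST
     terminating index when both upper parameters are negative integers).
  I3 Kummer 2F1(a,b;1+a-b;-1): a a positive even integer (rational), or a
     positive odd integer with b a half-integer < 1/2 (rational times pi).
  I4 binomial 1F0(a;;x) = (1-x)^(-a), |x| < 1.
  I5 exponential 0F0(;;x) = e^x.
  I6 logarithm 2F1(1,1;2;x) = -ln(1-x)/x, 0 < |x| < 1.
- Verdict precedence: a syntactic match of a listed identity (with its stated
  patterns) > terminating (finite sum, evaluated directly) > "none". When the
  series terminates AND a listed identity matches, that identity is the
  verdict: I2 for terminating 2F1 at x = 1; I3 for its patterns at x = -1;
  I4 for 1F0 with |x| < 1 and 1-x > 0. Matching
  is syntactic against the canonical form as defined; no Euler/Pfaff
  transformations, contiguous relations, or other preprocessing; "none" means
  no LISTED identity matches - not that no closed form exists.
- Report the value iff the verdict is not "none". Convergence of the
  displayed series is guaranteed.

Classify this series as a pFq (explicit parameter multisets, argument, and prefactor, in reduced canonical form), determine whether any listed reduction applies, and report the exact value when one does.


At argument 1/9: a 2F1 with upper {1, 1}, lower {2}, scaled by C = 11/2. Verdict: this is the logarithmic series (I6) (the logarithm: parameters (1,1;2), x = 1/9). Hence: (-99/2) * ln(8/9).

Key step: x = (1/9) and the factor k + 2/3 cancels (top and bottom), leaving C = 11/2.
Step ratio: r(k) = (1/9) * (k+1) (k+1) / [(k+2) (k+1)] - rational in k, leading ratio (1/9); with t_0 = 11/2, classification follows.


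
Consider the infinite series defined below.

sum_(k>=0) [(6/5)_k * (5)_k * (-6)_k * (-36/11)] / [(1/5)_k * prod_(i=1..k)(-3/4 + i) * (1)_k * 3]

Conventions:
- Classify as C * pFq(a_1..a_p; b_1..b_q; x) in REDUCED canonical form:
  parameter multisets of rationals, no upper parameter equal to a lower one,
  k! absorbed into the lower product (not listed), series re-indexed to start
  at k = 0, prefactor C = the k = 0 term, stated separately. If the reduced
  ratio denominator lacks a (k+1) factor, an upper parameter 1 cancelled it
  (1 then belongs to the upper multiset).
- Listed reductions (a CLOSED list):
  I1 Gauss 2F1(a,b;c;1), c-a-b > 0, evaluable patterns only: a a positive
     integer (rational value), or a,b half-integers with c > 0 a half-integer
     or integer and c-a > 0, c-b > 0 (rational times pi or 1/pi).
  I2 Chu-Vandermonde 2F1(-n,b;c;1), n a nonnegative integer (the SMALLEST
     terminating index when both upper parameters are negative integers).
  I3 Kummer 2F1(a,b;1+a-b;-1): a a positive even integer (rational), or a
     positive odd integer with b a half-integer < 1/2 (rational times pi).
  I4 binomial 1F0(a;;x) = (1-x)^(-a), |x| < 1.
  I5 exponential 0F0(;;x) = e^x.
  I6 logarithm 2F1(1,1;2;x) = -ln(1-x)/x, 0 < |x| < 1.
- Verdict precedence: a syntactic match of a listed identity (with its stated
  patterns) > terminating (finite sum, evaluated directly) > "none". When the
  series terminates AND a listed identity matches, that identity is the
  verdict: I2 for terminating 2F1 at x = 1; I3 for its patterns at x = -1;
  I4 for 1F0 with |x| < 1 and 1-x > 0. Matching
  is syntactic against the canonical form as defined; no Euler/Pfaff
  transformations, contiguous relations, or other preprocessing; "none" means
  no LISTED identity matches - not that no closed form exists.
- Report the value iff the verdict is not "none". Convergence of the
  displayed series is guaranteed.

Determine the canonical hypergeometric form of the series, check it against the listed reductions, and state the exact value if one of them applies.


The series (x = 1) is 3F2: upper {-6, 6/5, 5}, lower {1/5, 1/4}, prefactor -12/11. Verdict: terminating (-6 upstairs). 7 nonzero terms in all; added directly. Exact value: -45524/221.

Key step: t_0 being -12/11, the lower running product (C = -12/11, x = 1) is a rising factorial.
Adjacent-term ratio: r(k) = 1 * (k-6) (k+6/5) (k+5) / [(k+1/5) (k+1/4) (k+1)] - poly over poly, x = 1 from leading terms; C = -12/11 at k = 0.


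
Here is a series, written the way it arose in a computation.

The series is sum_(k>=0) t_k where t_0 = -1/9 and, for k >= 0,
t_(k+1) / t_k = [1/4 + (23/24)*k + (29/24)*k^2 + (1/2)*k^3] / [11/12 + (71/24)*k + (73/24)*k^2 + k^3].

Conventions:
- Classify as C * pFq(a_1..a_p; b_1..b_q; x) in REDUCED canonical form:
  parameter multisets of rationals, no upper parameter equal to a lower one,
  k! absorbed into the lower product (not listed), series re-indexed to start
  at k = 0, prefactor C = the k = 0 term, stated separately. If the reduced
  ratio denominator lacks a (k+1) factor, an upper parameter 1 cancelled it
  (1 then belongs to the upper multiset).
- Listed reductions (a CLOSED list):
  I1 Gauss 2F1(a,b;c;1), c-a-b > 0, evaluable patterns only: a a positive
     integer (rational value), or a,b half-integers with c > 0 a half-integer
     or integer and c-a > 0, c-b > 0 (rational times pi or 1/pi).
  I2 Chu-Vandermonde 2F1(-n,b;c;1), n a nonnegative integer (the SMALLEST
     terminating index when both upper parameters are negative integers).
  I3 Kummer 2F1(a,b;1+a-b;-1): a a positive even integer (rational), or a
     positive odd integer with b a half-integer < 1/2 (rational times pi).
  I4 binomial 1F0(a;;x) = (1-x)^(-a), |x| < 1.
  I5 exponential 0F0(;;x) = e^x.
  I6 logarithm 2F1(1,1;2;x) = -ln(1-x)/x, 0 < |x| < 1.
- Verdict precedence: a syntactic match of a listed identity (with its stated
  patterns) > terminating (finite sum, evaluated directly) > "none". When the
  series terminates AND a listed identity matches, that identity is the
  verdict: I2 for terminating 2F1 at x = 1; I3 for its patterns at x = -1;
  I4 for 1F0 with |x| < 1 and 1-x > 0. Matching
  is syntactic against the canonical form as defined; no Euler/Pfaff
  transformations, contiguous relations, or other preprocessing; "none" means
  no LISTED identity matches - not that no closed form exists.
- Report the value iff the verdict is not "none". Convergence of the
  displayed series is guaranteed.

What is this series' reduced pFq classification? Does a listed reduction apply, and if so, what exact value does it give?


Canonical form: C = -1/9 times 2F1 with upper {3/4, 1}, lower {11/8}, x = 1/2. Verdict: none. No listed pattern accepts 2F1(3/4, 1; 11/8; 1/2).

Key step: t_0 = -1/9 here, and the expanded ratio factors over Q; C = -1/9, x = 1/2, roots give parameters.
Adjacent-term ratio: r(k) = (1/2) * (k+3/4) (k+1) / [(k+11/8) (k+1)] ; factor over Q: parameters, x = (1/2), and C = -1/9.


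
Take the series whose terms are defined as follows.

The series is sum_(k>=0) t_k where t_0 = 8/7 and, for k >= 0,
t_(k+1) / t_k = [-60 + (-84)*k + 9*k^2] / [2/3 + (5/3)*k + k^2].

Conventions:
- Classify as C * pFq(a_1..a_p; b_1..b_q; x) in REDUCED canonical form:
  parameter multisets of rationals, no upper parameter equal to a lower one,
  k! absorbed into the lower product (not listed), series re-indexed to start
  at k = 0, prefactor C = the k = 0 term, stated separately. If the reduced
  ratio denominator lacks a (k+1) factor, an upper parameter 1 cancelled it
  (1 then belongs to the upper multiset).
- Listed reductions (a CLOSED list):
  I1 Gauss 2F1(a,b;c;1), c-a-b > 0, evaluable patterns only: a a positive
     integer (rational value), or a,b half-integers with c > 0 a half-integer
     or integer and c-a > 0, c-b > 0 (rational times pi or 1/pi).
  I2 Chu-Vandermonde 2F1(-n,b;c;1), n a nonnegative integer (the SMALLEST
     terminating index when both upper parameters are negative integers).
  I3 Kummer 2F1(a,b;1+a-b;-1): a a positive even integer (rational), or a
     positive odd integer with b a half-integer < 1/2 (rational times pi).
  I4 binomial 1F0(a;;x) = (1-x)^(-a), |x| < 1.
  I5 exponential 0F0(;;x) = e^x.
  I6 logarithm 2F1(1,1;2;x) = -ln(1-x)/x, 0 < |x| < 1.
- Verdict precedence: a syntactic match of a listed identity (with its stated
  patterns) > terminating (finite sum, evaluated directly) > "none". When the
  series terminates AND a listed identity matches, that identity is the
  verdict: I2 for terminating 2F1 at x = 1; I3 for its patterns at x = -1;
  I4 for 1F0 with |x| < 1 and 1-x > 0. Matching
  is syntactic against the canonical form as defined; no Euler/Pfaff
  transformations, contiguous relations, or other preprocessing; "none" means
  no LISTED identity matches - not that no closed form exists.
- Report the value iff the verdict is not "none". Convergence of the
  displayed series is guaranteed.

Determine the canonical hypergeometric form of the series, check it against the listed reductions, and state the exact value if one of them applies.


With C = 8/7: the canonical form is 1F0(-10; -; 9). Verdict: terminating - no listed pattern fits, but -10 in the upper list cuts the series at k = 10; direct evaluation. Exact value: 8589934592/7.

Structural cue: t_0 being 8/7, factor the ratio over Q (C = 8/7): negated roots = parameters.
Term ratio: r(k) = 9 * (k-10) / [(k+1)] - rational; roots negated = parameters, x = 9, C = 8/7.


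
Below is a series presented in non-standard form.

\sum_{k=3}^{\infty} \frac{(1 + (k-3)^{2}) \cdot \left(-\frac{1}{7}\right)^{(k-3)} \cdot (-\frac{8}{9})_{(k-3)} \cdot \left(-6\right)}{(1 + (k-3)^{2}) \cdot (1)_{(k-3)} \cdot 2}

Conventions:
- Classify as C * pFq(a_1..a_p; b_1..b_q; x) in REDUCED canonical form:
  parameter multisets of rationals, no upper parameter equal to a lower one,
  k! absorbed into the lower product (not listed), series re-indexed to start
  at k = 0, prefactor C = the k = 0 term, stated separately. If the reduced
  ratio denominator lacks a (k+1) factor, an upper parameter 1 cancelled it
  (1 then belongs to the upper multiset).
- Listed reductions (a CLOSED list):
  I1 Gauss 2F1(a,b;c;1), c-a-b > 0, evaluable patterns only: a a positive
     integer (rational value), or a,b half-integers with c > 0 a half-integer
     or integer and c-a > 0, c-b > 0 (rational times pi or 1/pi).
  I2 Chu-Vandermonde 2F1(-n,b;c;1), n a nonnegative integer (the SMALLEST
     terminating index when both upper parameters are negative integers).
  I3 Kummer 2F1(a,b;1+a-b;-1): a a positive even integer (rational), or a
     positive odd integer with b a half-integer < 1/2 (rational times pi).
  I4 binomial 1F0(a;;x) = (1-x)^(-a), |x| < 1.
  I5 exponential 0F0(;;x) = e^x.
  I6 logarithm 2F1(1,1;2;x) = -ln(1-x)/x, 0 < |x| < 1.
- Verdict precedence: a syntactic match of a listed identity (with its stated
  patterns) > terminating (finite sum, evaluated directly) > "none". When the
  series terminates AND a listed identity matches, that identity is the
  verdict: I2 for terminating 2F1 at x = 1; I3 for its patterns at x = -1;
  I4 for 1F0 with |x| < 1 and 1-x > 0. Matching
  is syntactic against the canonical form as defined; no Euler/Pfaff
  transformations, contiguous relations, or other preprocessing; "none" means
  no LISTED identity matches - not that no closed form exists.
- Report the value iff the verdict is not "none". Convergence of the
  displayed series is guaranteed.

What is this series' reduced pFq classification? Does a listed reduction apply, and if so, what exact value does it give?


The series (x = -\frac{1}{7}) is 1F0: upper {-\frac{8}{9}}, lower {-}, prefactor -3. Verdict (x = -\frac{1}{7}): the binomial series (I4) applies (the 1F0 binomial series: exponent 8/9, x = -\frac{1}{7}). Sum: \left(-3\right) \cdot \left(\frac{8}{7}\right)^{\frac{8}{9}}.

The tell: x = -\frac{1}{7} and (1)_k (prefactor -3) is k! itself.
Step ratio: r(k) = -\frac{1}{7} * (k-\frac{8}{9}) / [(k+1)] ; factor over Q: parameters, x = -\frac{1}{7}, and C = -3.


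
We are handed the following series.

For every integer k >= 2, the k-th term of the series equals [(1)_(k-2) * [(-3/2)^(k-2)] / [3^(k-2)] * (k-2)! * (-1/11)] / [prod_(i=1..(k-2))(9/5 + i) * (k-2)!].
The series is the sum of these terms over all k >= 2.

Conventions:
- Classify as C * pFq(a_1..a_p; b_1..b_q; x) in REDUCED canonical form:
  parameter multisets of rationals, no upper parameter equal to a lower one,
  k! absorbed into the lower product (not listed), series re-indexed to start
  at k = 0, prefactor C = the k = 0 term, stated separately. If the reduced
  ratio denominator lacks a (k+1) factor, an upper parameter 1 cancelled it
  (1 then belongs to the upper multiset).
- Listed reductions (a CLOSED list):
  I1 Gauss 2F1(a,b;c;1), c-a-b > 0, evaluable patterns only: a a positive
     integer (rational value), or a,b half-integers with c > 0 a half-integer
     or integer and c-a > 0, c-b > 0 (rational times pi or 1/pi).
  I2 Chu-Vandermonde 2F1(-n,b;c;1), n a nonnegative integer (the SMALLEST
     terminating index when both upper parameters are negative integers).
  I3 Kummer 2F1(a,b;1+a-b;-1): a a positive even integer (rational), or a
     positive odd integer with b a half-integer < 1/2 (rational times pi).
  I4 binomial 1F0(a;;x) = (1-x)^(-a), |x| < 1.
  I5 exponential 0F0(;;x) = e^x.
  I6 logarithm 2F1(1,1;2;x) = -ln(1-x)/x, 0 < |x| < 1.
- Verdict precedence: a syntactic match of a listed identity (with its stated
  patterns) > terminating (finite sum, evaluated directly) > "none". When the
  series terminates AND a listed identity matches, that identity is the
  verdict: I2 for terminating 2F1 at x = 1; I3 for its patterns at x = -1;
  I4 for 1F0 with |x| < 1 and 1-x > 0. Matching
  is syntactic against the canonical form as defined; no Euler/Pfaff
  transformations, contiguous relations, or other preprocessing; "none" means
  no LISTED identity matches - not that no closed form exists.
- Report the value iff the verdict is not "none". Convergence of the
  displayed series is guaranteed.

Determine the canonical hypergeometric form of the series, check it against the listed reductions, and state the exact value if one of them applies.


Classification (C = -1/11): 2F1 with upper {1, 1}, lower {14/5}, argument x = -1/2. Verdict: none (x = -1/2): each listed identity misses the multisets {1, 1} ; {14/5}.

Structural cue: from the first term -1/11: the two k-th powers (C = -1/11) combine into one argument.
Consecutive-term ratio: r(k) = (-1/2) * (k+1) (k+1) / [(k+14/5) (k+1)] - rational in k. x = (-1/2); t_0 = -1/11; negate the roots.


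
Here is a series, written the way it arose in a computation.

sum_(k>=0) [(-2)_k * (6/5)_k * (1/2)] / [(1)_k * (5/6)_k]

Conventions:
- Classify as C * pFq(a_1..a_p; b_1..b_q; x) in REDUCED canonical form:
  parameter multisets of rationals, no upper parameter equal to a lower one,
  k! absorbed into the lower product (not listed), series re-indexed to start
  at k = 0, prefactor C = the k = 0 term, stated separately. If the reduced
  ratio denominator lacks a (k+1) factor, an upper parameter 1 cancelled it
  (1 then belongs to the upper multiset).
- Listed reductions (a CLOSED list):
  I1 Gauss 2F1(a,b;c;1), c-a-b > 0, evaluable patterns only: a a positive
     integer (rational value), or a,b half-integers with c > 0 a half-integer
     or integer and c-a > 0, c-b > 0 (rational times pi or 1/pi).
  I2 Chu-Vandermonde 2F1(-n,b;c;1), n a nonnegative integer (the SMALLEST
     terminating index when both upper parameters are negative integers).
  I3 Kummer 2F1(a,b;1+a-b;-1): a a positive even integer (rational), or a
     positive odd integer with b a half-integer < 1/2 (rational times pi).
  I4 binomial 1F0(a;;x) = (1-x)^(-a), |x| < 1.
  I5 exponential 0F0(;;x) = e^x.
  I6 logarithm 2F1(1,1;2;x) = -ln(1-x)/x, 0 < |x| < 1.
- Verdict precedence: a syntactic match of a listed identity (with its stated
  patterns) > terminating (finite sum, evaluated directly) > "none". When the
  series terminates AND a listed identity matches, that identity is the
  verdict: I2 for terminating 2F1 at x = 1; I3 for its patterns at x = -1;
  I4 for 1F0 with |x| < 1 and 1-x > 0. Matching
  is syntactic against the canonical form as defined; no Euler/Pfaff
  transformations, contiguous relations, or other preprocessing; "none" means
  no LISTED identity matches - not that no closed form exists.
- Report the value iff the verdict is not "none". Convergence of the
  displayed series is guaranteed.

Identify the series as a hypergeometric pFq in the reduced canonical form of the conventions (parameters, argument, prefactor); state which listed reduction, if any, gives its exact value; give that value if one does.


This is 1/2 * 2F1(-2, 6/5; 5/6; 1) in reduced canonical form. Verdict: the Chu-Vandermonde identity I2 matches (terminating 2F1 at x = 1 with n = 2, b = 6/5, c = 5/6). Hence: -19/250.

First insight: t_0 = 1/2 here, and (1)_k (C = 1/2, x = 1) is k! itself.
Consecutive-term ratio: r(k) = 1 * (k-2) (k+6/5) / [(k+5/6) (k+1)] - rational in k, leading ratio 1; with t_0 = 1/2, classification follows.


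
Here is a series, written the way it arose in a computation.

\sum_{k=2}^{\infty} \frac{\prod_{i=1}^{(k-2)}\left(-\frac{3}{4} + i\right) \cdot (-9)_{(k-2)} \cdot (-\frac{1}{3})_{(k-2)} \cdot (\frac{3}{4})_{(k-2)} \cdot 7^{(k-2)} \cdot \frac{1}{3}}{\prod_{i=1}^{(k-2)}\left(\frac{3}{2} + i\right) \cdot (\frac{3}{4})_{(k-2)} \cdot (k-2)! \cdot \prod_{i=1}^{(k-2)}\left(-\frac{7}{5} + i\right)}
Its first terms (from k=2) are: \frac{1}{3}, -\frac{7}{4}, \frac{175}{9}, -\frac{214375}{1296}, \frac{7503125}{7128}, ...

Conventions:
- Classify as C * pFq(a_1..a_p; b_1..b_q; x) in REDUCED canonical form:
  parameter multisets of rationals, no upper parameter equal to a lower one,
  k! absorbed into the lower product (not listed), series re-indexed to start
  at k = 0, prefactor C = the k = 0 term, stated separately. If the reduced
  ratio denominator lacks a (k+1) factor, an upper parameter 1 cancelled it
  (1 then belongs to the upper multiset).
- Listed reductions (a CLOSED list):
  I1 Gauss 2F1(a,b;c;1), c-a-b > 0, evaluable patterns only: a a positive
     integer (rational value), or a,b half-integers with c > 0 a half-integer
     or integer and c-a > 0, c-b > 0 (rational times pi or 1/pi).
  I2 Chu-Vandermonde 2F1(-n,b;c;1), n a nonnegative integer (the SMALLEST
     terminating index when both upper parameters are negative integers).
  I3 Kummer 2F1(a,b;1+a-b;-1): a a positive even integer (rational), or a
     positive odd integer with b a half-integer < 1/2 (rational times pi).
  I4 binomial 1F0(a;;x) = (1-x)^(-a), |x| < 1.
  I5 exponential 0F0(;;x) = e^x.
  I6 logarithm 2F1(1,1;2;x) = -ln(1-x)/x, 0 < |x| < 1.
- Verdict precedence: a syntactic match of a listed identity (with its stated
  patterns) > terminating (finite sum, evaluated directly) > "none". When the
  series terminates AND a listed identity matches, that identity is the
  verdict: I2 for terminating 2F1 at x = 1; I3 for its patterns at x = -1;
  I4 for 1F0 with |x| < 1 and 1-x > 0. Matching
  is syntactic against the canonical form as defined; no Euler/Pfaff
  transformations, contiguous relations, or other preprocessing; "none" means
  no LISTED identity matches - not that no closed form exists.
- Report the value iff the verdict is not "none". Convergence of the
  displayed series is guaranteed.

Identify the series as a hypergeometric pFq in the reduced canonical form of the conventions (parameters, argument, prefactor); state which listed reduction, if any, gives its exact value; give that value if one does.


The series (x = 7) is 3F2: upper {-9, -\frac{1}{3}, \frac{1}{4}}, lower {-\frac{2}{5}, \frac{5}{2}}, prefactor \frac{1}{3}. Verdict: terminating at k = 9: the factor (-9)_k kills every later term; summing the 10 survivors is exact. Sum: -\frac{30577873080089977309}{5815252786996224}.

The tell: t_0 = \frac{1}{3} here, and the lower running product (C = 1/3, x = 7) is a rising factorial.
Ratio: r(k) = 7 * (k-9) (k-\frac{1}{3}) (k+\frac{1}{4}) / [(k-\frac{2}{5}) (k+\frac{5}{2}) (k+1)] - rational in k, leading ratio 7; with t_0 = \frac{1}{3}, classification follows.
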